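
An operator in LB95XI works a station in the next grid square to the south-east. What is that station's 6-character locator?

MB05ah

Longitude subsquare x = 23; +1 → 24, wraps to 0 = a, carry into square.
Longitude square 9; +1 → 10, wraps to 0, carry into field.
Longitude field L = 11; +1 → 12 = M.
Latitude subsquare i = 8; −1 → 7 = h.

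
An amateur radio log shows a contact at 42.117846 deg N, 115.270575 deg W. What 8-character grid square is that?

DN22ic78

Shift to the Maidenhead origin (180°W, 90°S): lon 64.72943, lat 132.11785.
Field: lon ⌊64.72943/20⌋ = 3 → D; lat ⌊132.11785/10⌋ = 13 → N.
Square: lon ⌊4.72943/2⌋ = 2; lat ⌊2.11785/1⌋ = 2.
Subsquare: lon ⌊0.72943/0.0833333⌋ = 8 → i; lat ⌊0.11785/0.0416667⌋ = 2 → c.
Extended square: lon ⌊0.06276/0.00833333⌋ = 7; lat ⌊0.03451/0.00416667⌋ = 8.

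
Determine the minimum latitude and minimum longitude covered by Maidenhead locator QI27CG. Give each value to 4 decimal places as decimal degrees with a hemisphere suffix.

Field Q=16, I=8: +16·20° lon, +8·10° lat → SW at lon 140°, lat -10°.
Square 2, 7: +2·2° lon, +7·1° lat → SW at lon 144°, lat -3°.
Subsquare c=2, g=6: +2·0.0833333° lon, +6·0.0416667° lat → SW at lon 144.167°, lat -2.75°.
latitude 2.7500° S, longitude 144.1667° E.

2.7500° S, 144.1667° E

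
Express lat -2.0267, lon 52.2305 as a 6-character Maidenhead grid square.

LI67cx

Shift to the Maidenhead origin (180°W, 90°S): lon 232.2305, lat 87.9733.
Field (20°×10°, letters A–R): lon ⌊232.2305/20⌋ = 11 → L; lat ⌊87.9733/10⌋ = 8 → I.
Square (2°×1°, digits 0–9): lon ⌊12.2305/2⌋ = 6; lat ⌊7.9733/1⌋ = 7.
Subsquare (5′×2.5′, letters a–x): lon ⌊0.2305/0.0833333⌋ = 2 → c; lat ⌊0.9733/0.0416667⌋ = 23 → x.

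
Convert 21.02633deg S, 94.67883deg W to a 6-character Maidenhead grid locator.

EG28px

Shift to the Maidenhead origin (180°W, 90°S): lon 85.3212, lat 68.9737.
Field (20°×10°, letters A–R): 85.3212/20 → 4 → E, 68.9737/10 → 6 → G; chars EG.
Square (2°×1°, digits 0–9): 5.3212/2 → 2, 8.9737/1 → 8; chars 28.
Subsquare (5′×2.5′, letters a–x): 1.3212/0.0833333 → 15 → p, 0.9737/0.0416667 → 23 → x; chars px.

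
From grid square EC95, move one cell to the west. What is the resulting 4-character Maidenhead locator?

Longitude square 9; −1 → 8.
The latitude characters are unchanged.

EC85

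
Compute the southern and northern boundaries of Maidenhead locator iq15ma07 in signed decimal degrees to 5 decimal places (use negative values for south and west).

75.02917, 75.03333

Field I=8, Q=16: +8·20° lon, +16·10° lat → SW at lon -20°, lat 70°.
Square 1, 5: +1·2° lon, +5·1° lat → SW at lon -18°, lat 75°.
Subsquare m=12, a=0: +12·0.0833333° lon, +0·0.0416667° lat → SW at lon -17°, lat 75°.
Extended square 0, 7: +0·0.00833333° lon, +7·0.00416667° lat → SW at lon -17°, lat 75.0292°.
Cell spans 0.00833333° lon × 0.00416667° lat.
south 75.02917, north 75.03333.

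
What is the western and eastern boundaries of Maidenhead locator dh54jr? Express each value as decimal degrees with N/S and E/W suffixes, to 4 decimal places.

Field D=3, H=7: +3·20° lon, +7·10° lat → SW at lon -120°, lat -20°.
Square 5, 4: +5·2° lon, +4·1° lat → SW at lon -110°, lat -16°.
Subsquare j=9, r=17: +9·0.0833333° lon, +17·0.0416667° lat → SW at lon -109.25°, lat -15.2917°.
Cell spans 0.0833333° lon × 0.0416667° lat.
west 109.2500° W, east 109.1667° W.

109.2500° W, 109.1667° W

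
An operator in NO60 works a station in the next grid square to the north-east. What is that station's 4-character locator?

Longitude square 6; +1 → 7.
Latitude square 0; +1 → 1.

NO71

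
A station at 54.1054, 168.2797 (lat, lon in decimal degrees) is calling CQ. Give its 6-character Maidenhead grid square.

RO44dc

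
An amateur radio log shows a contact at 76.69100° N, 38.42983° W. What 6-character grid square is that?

Shift to the Maidenhead origin (180°W, 90°S): lon 141.5702, lat 166.6910.
Field: lon ⌊141.5702/20⌋ = 7 → H; lat ⌊166.6910/10⌋ = 16 → Q.
Square: lon ⌊1.5702/2⌋ = 0; lat ⌊6.6910/1⌋ = 6.
Subsquare: lon ⌊1.5702/0.0833333⌋ = 18 → s; lat ⌊0.6910/0.0416667⌋ = 16 → q.

HQ06sq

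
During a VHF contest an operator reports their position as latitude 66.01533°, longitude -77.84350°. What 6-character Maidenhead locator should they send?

FP16ba

Offset from 180°W / 90°S: lon 102.1565°, lat 156.0153°.
Field: 102.1565/20 → 5 → F, 156.0153/10 → 15 → P; chars FP.
Square: 2.1565/2 → 1, 6.0153/1 → 6; chars 16.
Subsquare: 0.1565/0.0833333 → 1 → b, 0.0153/0.0416667 → 0 → a; chars ba.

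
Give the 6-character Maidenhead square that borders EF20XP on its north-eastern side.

EF30aq

Longitude subsquare x = 23; +1 → 24, wraps to 0 = a, carry into square.
Longitude square 2; +1 → 3.
Latitude subsquare p = 15; +1 → 16 = q.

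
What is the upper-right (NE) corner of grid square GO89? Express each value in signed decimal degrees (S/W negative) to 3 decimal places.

60.000, -42.000

Field G=6, O=14: +6·20° lon, +14·10° lat → SW at lon -60°, lat 50°.
Square 8, 9: +8·2° lon, +9·1° lat → SW at lon -44°, lat 59°.
Cell spans 2° lon × 1° lat. NE corner is SW corner plus one full cell.
latitude 60.000, longitude -42.000.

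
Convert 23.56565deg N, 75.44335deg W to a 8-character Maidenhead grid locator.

Shift to the Maidenhead origin (180°W, 90°S): lon 104.55665, lat 113.56565.
Field: lon ⌊104.55665/20⌋ = 5 → F; lat ⌊113.56565/10⌋ = 11 → L.
Square: lon ⌊4.55665/2⌋ = 2; lat ⌊3.56565/1⌋ = 3.
Subsquare: lon ⌊0.55665/0.0833333⌋ = 6 → g; lat ⌊0.56565/0.0416667⌋ = 13 → n.
Extended square: lon ⌊0.05665/0.00833333⌋ = 6; lat ⌊0.02398/0.00416667⌋ = 5.

FL23gn65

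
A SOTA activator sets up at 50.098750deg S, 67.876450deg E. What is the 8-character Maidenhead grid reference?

MD39wv56

Offset from 180°W / 90°S: lon 247.87645°, lat 39.90125°.
Field (20°×10°, letters A–R): lon ⌊247.87645/20⌋ = 12 → M; lat ⌊39.90125/10⌋ = 3 → D.
Square (2°×1°, digits 0–9): lon ⌊7.87645/2⌋ = 3; lat ⌊9.90125/1⌋ = 9.
Subsquare (5′×2.5′, letters a–x): lon ⌊1.87645/0.0833333⌋ = 22 → w; lat ⌊0.90125/0.0416667⌋ = 21 → v.
Extended square (30″×15″, digits 0–9): lon ⌊0.04312/0.00833333⌋ = 5; lat ⌊0.02625/0.00416667⌋ = 6.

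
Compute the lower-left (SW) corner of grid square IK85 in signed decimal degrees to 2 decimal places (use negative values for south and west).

Field I=8, K=10: +8·20° lon, +10·10° lat → SW at lon -20°, lat 10°.
Square 8, 5: +8·2° lon, +5·1° lat → SW at lon -4°, lat 15°.
latitude 15.00, longitude -4.00.

15.00, -4.00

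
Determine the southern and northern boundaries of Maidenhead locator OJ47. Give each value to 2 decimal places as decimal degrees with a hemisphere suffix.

7.00° N, 8.00° N

Field O=14, J=9: +14·20° lon, +9·10° lat → SW at lon 100°, lat 0°.
Square 4, 7: +4·2° lon, +7·1° lat → SW at lon 108°, lat 7°.
Cell spans 2° lon × 1° lat.
south 7.00° N, north 8.00° N.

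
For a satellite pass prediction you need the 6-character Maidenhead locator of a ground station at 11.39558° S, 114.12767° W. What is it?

DH28wo

Add 180° to longitude and 90° to latitude: 65.8723, 78.6044.
Field: 65.8723/20 → 3 → D, 78.6044/10 → 7 → H; chars DH.
Square: 5.8723/2 → 2, 8.6044/1 → 8; chars 28.
Subsquare: 1.8723/0.0833333 → 22 → w, 0.6044/0.0416667 → 14 → o; chars wo.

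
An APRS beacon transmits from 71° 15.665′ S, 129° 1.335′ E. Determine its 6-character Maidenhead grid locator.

PB48mr

Offset from 180°W / 90°S: lon 309.0222°, lat 18.7389°.
Field (20°×10°, letters A–R): 309.0222/20 → 15 → P, 18.7389/10 → 1 → B; chars PB.
Square (2°×1°, digits 0–9): 9.0222/2 → 4, 8.7389/1 → 8; chars 48.
Subsquare (5′×2.5′, letters a–x): 1.0222/0.0833333 → 12 → m, 0.7389/0.0416667 → 17 → r; chars mr.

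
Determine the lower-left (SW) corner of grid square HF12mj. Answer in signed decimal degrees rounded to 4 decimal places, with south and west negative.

Field H=7, F=5: +7·20° lon, +5·10° lat → SW at lon -40°, lat -40°.
Square 1, 2: +1·2° lon, +2·1° lat → SW at lon -38°, lat -38°.
Subsquare m=12, j=9: +12·0.0833333° lon, +9·0.0416667° lat → SW at lon -37°, lat -37.625°.
latitude -37.6250, longitude -37.0000.

-37.6250, -37.0000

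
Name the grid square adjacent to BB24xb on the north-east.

BB34ac

Longitude subsquare x = 23; +1 → 24, wraps to 0 = a, carry into square.
Longitude square 2; +1 → 3.
Latitude subsquare b = 1; +1 → 2 = c.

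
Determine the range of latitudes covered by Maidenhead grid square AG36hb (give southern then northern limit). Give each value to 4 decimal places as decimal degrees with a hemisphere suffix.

23.9583° S, 23.9167° S

Field A=0, G=6: +0·20° lon, +6·10° lat → SW at lon -180°, lat -30°.
Square 3, 6: +3·2° lon, +6·1° lat → SW at lon -174°, lat -24°.
Subsquare h=7, b=1: +7·0.0833333° lon, +1·0.0416667° lat → SW at lon -173.417°, lat -23.9583°.
Cell spans 0.0833333° lon × 0.0416667° lat.
south 23.9583° S, north 23.9167° S.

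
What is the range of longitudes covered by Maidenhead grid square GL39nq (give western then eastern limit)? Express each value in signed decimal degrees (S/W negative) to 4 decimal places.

Field G=6, L=11: +6·20° lon, +11·10° lat → SW at lon -60°, lat 20°.
Square 3, 9: +3·2° lon, +9·1° lat → SW at lon -54°, lat 29°.
Subsquare n=13, q=16: +13·0.0833333° lon, +16·0.0416667° lat → SW at lon -52.9167°, lat 29.6667°.
Cell spans 0.0833333° lon × 0.0416667° lat.
west -52.9167, east -52.8333.

-52.9167, -52.8333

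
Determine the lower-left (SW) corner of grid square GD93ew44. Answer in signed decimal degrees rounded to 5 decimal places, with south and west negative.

Field G=6, D=3: +6·20° lon, +3·10° lat → SW at lon -60°, lat -60°.
Square 9, 3: +9·2° lon, +3·1° lat → SW at lon -42°, lat -57°.
Subsquare e=4, w=22: +4·0.0833333° lon, +22·0.0416667° lat → SW at lon -41.6667°, lat -56.0833°.
Extended square 4, 4: +4·0.00833333° lon, +4·0.00416667° lat → SW at lon -41.6333°, lat -56.0667°.
latitude -56.06667, longitude -41.63333.

-56.06667, -41.63333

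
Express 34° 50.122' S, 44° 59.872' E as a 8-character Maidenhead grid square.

LF25ld99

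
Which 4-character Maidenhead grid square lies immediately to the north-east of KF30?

KF41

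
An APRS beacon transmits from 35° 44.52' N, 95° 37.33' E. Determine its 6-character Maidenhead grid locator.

NM75tr

Offset from 180°W / 90°S: lon 275.6222°, lat 125.7420°.
Field: lon ⌊275.6222/20⌋ = 13 → N; lat ⌊125.7420/10⌋ = 12 → M.
Square: lon ⌊15.6222/2⌋ = 7; lat ⌊5.7420/1⌋ = 5.
Subsquare: lon ⌊1.6222/0.0833333⌋ = 19 → t; lat ⌊0.7420/0.0416667⌋ = 17 → r.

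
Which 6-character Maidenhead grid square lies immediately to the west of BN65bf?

Longitude subsquare b = 1; −1 → 0 = a.
The latitude characters are unchanged.

BN65af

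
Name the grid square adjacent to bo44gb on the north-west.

Longitude subsquare g = 6; −1 → 5 = f.
Latitude subsquare b = 1; +1 → 2 = c.

BO44fc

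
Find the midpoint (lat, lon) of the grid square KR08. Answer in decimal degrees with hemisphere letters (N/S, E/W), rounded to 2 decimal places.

Field K=10, R=17: +10·20° lon, +17·10° lat → SW at lon 20°, lat 80°.
Square 0, 8: +0·2° lon, +8·1° lat → SW at lon 20°, lat 88°.
Cell spans 2° lon × 1° lat. Centre is SW corner plus half of each.
latitude 88.50° N, longitude 21.00° E.

88.50° N, 21.00° E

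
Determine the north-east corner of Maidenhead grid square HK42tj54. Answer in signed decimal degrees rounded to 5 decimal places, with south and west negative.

12.39583, -30.36667

Field H=7, K=10: +7·20° lon, +10·10° lat → SW at lon -40°, lat 10°.
Square 4, 2: +4·2° lon, +2·1° lat → SW at lon -32°, lat 12°.
Subsquare t=19, j=9: +19·0.0833333° lon, +9·0.0416667° lat → SW at lon -30.4167°, lat 12.375°.
Extended square 5, 4: +5·0.00833333° lon, +4·0.00416667° lat → SW at lon -30.375°, lat 12.3917°.
Cell spans 0.00833333° lon × 0.00416667° lat. NE corner is SW corner plus one full cell.
latitude 12.39583, longitude -30.36667.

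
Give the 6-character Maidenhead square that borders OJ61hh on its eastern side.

Longitude subsquare h = 7; +1 → 8 = i.
The latitude characters are unchanged.

OJ61ih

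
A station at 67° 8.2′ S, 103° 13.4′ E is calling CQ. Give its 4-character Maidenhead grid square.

OC12

Shift to the Maidenhead origin (180°W, 90°S): lon 283.22, lat 22.86.
Field (20°×10°, letters A–R): 283.22/20 → 14 → O, 22.86/10 → 2 → C; chars OC.
Square (2°×1°, digits 0–9): 3.22/2 → 1, 2.86/1 → 2; chars 12.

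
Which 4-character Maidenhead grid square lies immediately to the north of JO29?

JP20

Latitude square 9; +1 → 10, wraps to 0, carry into field.
Latitude field O = 14; +1 → 15 = P.
The longitude characters are unchanged.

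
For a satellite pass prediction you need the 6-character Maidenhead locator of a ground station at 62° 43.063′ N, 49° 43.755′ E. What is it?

LP42ur

Add 180° to longitude and 90° to latitude: 229.7293, 152.7177.
Field: 229.7293/20 → 11 → L, 152.7177/10 → 15 → P; chars LP.
Square: 9.7293/2 → 4, 2.7177/1 → 2; chars 42.
Subsquare: 1.7293/0.0833333 → 20 → u, 0.7177/0.0416667 → 17 → r; chars ur.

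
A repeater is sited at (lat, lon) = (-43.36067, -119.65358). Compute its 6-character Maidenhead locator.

Add 180° to longitude and 90° to latitude: 60.3464, 46.6393.
Field: 60.3464/20 → 3 → D, 46.6393/10 → 4 → E; chars DE.
Square: 0.3464/2 → 0, 6.6393/1 → 6; chars 06.
Subsquare: 0.3464/0.0833333 → 4 → e, 0.6393/0.0416667 → 15 → p; chars ep.

DE06ep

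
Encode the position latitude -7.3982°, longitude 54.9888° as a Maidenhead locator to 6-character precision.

LI72lo

Add 180° to longitude and 90° to latitude: 234.9888, 82.6018.
Field: 234.9888/20 → 11 → L, 82.6018/10 → 8 → I; chars LI.
Square: 14.9888/2 → 7, 2.6018/1 → 2; chars 72.
Subsquare: 0.9888/0.0833333 → 11 → l, 0.6018/0.0416667 → 14 → o; chars lo.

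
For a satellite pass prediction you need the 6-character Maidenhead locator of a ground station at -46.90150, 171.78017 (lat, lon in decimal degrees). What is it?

RE53vc

Shift to the Maidenhead origin (180°W, 90°S): lon 351.7802, lat 43.0985.
Field: 351.7802/20 → 17 → R, 43.0985/10 → 4 → E; chars RE.
Square: 11.7802/2 → 5, 3.0985/1 → 3; chars 53.
Subsquare: 1.7802/0.0833333 → 21 → v, 0.0985/0.0416667 → 2 → c; chars vc.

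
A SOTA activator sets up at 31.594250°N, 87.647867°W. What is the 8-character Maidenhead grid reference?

EM61eo22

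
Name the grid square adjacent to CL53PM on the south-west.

Longitude subsquare p = 15; −1 → 14 = o.
Latitude subsquare m = 12; −1 → 11 = l.

CL53ol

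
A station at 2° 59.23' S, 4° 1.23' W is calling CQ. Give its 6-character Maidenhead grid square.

II77xa

Shift to the Maidenhead origin (180°W, 90°S): lon 175.9795, lat 87.0128.
Field: lon ⌊175.9795/20⌋ = 8 → I; lat ⌊87.0128/10⌋ = 8 → I.
Square: lon ⌊15.9795/2⌋ = 7; lat ⌊7.0128/1⌋ = 7.
Subsquare: lon ⌊1.9795/0.0833333⌋ = 23 → x; lat ⌊0.0128/0.0416667⌋ = 0 → a.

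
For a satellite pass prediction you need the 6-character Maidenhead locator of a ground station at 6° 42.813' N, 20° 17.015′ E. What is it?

KJ06dr

Offset from 180°W / 90°S: lon 200.2836°, lat 96.7135°.
Field: 200.2836/20 → 10 → K, 96.7135/10 → 9 → J; chars KJ.
Square: 0.2836/2 → 0, 6.7135/1 → 6; chars 06.
Subsquare: 0.2836/0.0833333 → 3 → d, 0.7135/0.0416667 → 17 → r; chars dr.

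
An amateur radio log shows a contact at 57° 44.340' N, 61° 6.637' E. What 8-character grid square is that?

MO07nr37

Offset from 180°W / 90°S: lon 241.11062°, lat 147.73900°.
Field: 241.11062/20 → 12 → M, 147.73900/10 → 14 → O; chars MO.
Square: 1.11062/2 → 0, 7.73900/1 → 7; chars 07.
Subsquare: 1.11062/0.0833333 → 13 → n, 0.73900/0.0416667 → 17 → r; chars nr.
Extended square: 0.02728/0.00833333 → 3, 0.03067/0.00416667 → 7; chars 37.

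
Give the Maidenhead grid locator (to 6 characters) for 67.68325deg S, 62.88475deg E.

Shift to the Maidenhead origin (180°W, 90°S): lon 242.8847, lat 22.3167.
Field: lon ⌊242.8847/20⌋ = 12 → M; lat ⌊22.3167/10⌋ = 2 → C.
Square: lon ⌊2.8847/2⌋ = 1; lat ⌊2.3167/1⌋ = 2.
Subsquare: lon ⌊0.8847/0.0833333⌋ = 10 → k; lat ⌊0.3167/0.0416667⌋ = 7 → h.

MC12kh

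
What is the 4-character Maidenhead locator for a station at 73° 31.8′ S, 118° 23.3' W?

Shift to the Maidenhead origin (180°W, 90°S): lon 61.61, lat 16.47.
Field (20°×10°, letters A–R): lon ⌊61.61/20⌋ = 3 → D; lat ⌊16.47/10⌋ = 1 → B.
Square (2°×1°, digits 0–9): lon ⌊1.61/2⌋ = 0; lat ⌊6.47/1⌋ = 6.

DB06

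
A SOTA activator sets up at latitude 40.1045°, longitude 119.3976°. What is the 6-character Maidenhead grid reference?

Add 180° to longitude and 90° to latitude: 299.3976, 130.1045.
Field (20°×10°, letters A–R): 299.3976/20 → 14 → O, 130.1045/10 → 13 → N; chars ON.
Square (2°×1°, digits 0–9): 19.3976/2 → 9, 0.1045/1 → 0; chars 90.
Subsquare (5′×2.5′, letters a–x): 1.3976/0.0833333 → 16 → q, 0.1045/0.0416667 → 2 → c; chars qc.

ON90qc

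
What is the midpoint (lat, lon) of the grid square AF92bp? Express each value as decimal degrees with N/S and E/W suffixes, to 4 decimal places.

37.3542° S, 161.8750° W

Field A=0, F=5: +0·20° lon, +5·10° lat → SW at lon -180°, lat -40°.
Square 9, 2: +9·2° lon, +2·1° lat → SW at lon -162°, lat -38°.
Subsquare b=1, p=15: +1·0.0833333° lon, +15·0.0416667° lat → SW at lon -161.917°, lat -37.375°.
Cell spans 0.0833333° lon × 0.0416667° lat. Centre is SW corner plus half of each.
latitude 37.3542° S, longitude 161.8750° W.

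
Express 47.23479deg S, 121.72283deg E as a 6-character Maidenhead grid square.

PE02us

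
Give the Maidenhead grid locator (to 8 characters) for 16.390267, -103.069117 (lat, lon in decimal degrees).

Shift to the Maidenhead origin (180°W, 90°S): lon 76.93088, lat 106.39027.
Field: lon ⌊76.93088/20⌋ = 3 → D; lat ⌊106.39027/10⌋ = 10 → K.
Square: lon ⌊16.93088/2⌋ = 8; lat ⌊6.39027/1⌋ = 6.
Subsquare: lon ⌊0.93088/0.0833333⌋ = 11 → l; lat ⌊0.39027/0.0416667⌋ = 9 → j.
Extended square: lon ⌊0.01422/0.00833333⌋ = 1; lat ⌊0.01527/0.00416667⌋ = 3.

DK86lj13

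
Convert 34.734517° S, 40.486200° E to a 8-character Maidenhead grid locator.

Add 180° to longitude and 90° to latitude: 220.48620, 55.26548.
Field: lon ⌊220.48620/20⌋ = 11 → L; lat ⌊55.26548/10⌋ = 5 → F.
Square: lon ⌊0.48620/2⌋ = 0; lat ⌊5.26548/1⌋ = 5.
Subsquare: lon ⌊0.48620/0.0833333⌋ = 5 → f; lat ⌊0.26548/0.0416667⌋ = 6 → g.
Extended square: lon ⌊0.06953/0.00833333⌋ = 8; lat ⌊0.01548/0.00416667⌋ = 3.

LF05fg83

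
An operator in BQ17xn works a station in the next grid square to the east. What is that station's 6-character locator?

Longitude subsquare x = 23; +1 → 24, wraps to 0 = a, carry into square.
Longitude square 1; +1 → 2.
The latitude characters are unchanged.

BQ27an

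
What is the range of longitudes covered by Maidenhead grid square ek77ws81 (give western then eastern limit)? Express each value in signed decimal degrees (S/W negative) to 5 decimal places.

Field E=4, K=10: +4·20° lon, +10·10° lat → SW at lon -100°, lat 10°.
Square 7, 7: +7·2° lon, +7·1° lat → SW at lon -86°, lat 17°.
Subsquare w=22, s=18: +22·0.0833333° lon, +18·0.0416667° lat → SW at lon -84.1667°, lat 17.75°.
Extended square 8, 1: +8·0.00833333° lon, +1·0.00416667° lat → SW at lon -84.1°, lat 17.7542°.
Cell spans 0.00833333° lon × 0.00416667° lat.
west -84.10000, east -84.09167.

-84.10000, -84.09167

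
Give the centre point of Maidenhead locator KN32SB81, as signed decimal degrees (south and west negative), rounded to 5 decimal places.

42.04792, 27.57083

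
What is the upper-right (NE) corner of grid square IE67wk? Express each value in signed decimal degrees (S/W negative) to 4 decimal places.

Field I=8, E=4: +8·20° lon, +4·10° lat → SW at lon -20°, lat -50°.
Square 6, 7: +6·2° lon, +7·1° lat → SW at lon -8°, lat -43°.
Subsquare w=22, k=10: +22·0.0833333° lon, +10·0.0416667° lat → SW at lon -6.16667°, lat -42.5833°.
Cell spans 0.0833333° lon × 0.0416667° lat. NE corner is SW corner plus one full cell.
latitude -42.5417, longitude -6.0833.

-42.5417, -6.0833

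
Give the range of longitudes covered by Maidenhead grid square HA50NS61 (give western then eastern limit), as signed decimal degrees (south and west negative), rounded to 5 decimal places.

-28.86667, -28.85833

Field H=7, A=0: +7·20° lon, +0·10° lat → SW at lon -40°, lat -90°.
Square 5, 0: +5·2° lon, +0·1° lat → SW at lon -30°, lat -90°.
Subsquare n=13, s=18: +13·0.0833333° lon, +18·0.0416667° lat → SW at lon -28.9167°, lat -89.25°.
Extended square 6, 1: +6·0.00833333° lon, +1·0.00416667° lat → SW at lon -28.8667°, lat -89.2458°.
Cell spans 0.00833333° lon × 0.00416667° lat.
west -28.86667, east -28.85833.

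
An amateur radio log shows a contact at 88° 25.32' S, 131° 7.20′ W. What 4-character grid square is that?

CA41

Shift to the Maidenhead origin (180°W, 90°S): lon 48.88, lat 1.58.
Field (20°×10°, letters A–R): 48.88/20 → 2 → C, 1.58/10 → 0 → A; chars CA.
Square (2°×1°, digits 0–9): 8.88/2 → 4, 1.58/1 → 1; chars 41.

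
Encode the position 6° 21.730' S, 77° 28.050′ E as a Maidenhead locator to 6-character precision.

Offset from 180°W / 90°S: lon 257.4675°, lat 83.6378°.
Field (20°×10°, letters A–R): lon ⌊257.4675/20⌋ = 12 → M; lat ⌊83.6378/10⌋ = 8 → I.
Square (2°×1°, digits 0–9): lon ⌊17.4675/2⌋ = 8; lat ⌊3.6378/1⌋ = 3.
Subsquare (5′×2.5′, letters a–x): lon ⌊1.4675/0.0833333⌋ = 17 → r; lat ⌊0.6378/0.0416667⌋ = 15 → p.

MI83rp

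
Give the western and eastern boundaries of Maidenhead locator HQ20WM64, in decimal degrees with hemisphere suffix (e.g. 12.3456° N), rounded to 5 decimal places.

Field H=7, Q=16: +7·20° lon, +16·10° lat → SW at lon -40°, lat 70°.
Square 2, 0: +2·2° lon, +0·1° lat → SW at lon -36°, lat 70°.
Subsquare w=22, m=12: +22·0.0833333° lon, +12·0.0416667° lat → SW at lon -34.1667°, lat 70.5°.
Extended square 6, 4: +6·0.00833333° lon, +4·0.00416667° lat → SW at lon -34.1167°, lat 70.5167°.
Cell spans 0.00833333° lon × 0.00416667° lat.
west 34.11667° W, east 34.10833° W.

34.11667° W, 34.10833° W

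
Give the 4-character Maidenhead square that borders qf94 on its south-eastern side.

RF03

Longitude square 9; +1 → 10, wraps to 0, carry into field.
Longitude field Q = 16; +1 → 17 = R.
Latitude square 4; −1 → 3.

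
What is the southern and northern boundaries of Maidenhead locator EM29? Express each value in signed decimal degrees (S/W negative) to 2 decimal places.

Field E=4, M=12: +4·20° lon, +12·10° lat → SW at lon -100°, lat 30°.
Square 2, 9: +2·2° lon, +9·1° lat → SW at lon -96°, lat 39°.
Cell spans 2° lon × 1° lat.
south 39.00, north 40.00.

39.00, 40.00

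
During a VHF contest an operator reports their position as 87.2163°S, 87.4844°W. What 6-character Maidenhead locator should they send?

Shift to the Maidenhead origin (180°W, 90°S): lon 92.5156, lat 2.7837.
Field: 92.5156/20 → 4 → E, 2.7837/10 → 0 → A; chars EA.
Square: 12.5156/2 → 6, 2.7837/1 → 2; chars 62.
Subsquare: 0.5156/0.0833333 → 6 → g, 0.7837/0.0416667 → 18 → s; chars gs.

EA62gs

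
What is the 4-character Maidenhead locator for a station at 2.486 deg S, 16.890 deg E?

JI87

Offset from 180°W / 90°S: lon 196.89°, lat 87.51°.
Field (20°×10°, letters A–R): lon ⌊196.89/20⌋ = 9 → J; lat ⌊87.51/10⌋ = 8 → I.
Square (2°×1°, digits 0–9): lon ⌊16.89/2⌋ = 8; lat ⌊7.51/1⌋ = 7.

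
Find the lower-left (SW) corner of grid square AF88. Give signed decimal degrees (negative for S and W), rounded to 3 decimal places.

Field A=0, F=5: +0·20° lon, +5·10° lat → SW at lon -180°, lat -40°.
Square 8, 8: +8·2° lon, +8·1° lat → SW at lon -164°, lat -32°.
latitude -32.000, longitude -164.000.

-32.000, -164.000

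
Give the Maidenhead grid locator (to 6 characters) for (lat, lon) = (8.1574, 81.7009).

Offset from 180°W / 90°S: lon 261.7009°, lat 98.1574°.
Field (20°×10°, letters A–R): lon ⌊261.7009/20⌋ = 13 → N; lat ⌊98.1574/10⌋ = 9 → J.
Square (2°×1°, digits 0–9): lon ⌊1.7009/2⌋ = 0; lat ⌊8.1574/1⌋ = 8.
Subsquare (5′×2.5′, letters a–x): lon ⌊1.7009/0.0833333⌋ = 20 → u; lat ⌊0.1574/0.0416667⌋ = 3 → d.

NJ08ud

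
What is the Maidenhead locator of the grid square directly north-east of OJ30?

OJ41

Longitude square 3; +1 → 4.
Latitude square 0; +1 → 1.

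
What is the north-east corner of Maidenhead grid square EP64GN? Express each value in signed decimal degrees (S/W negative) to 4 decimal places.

Field E=4, P=15: +4·20° lon, +15·10° lat → SW at lon -100°, lat 60°.
Square 6, 4: +6·2° lon, +4·1° lat → SW at lon -88°, lat 64°.
Subsquare g=6, n=13: +6·0.0833333° lon, +13·0.0416667° lat → SW at lon -87.5°, lat 64.5417°.
Cell spans 0.0833333° lon × 0.0416667° lat. NE corner is SW corner plus one full cell.
latitude 64.5833, longitude -87.4167.

64.5833, -87.4167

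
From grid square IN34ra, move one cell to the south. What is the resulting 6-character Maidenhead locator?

IN33rx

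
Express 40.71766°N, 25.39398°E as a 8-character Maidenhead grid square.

Offset from 180°W / 90°S: lon 205.39398°, lat 130.71766°.
Field (20°×10°, letters A–R): lon ⌊205.39398/20⌋ = 10 → K; lat ⌊130.71766/10⌋ = 13 → N.
Square (2°×1°, digits 0–9): lon ⌊5.39398/2⌋ = 2; lat ⌊0.71766/1⌋ = 0.
Subsquare (5′×2.5′, letters a–x): lon ⌊1.39398/0.0833333⌋ = 16 → q; lat ⌊0.71766/0.0416667⌋ = 17 → r.
Extended square (30″×15″, digits 0–9): lon ⌊0.06065/0.00833333⌋ = 7; lat ⌊0.00933/0.00416667⌋ = 2.

KN20qr72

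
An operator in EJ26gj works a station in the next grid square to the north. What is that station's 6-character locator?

EJ26gk

Latitude subsquare j = 9; +1 → 10 = k.
The longitude characters are unchanged.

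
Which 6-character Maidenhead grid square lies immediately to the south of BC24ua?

Latitude subsquare a = 0; −1 → -1, wraps to 23 = x, carry into square.
Latitude square 4; −1 → 3.
The longitude characters are unchanged.

BC23ux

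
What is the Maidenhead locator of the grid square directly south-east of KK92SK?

KK92tj

Longitude subsquare s = 18; +1 → 19 = t.
Latitude subsquare k = 10; −1 → 9 = j.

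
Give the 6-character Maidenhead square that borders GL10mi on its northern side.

Latitude subsquare i = 8; +1 → 9 = j.
The longitude characters are unchanged.

GL10mj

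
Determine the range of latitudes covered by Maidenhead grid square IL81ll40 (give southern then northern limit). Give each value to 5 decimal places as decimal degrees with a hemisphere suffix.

Field I=8, L=11: +8·20° lon, +11·10° lat → SW at lon -20°, lat 20°.
Square 8, 1: +8·2° lon, +1·1° lat → SW at lon -4°, lat 21°.
Subsquare l=11, l=11: +11·0.0833333° lon, +11·0.0416667° lat → SW at lon -3.08333°, lat 21.4583°.
Extended square 4, 0: +4·0.00833333° lon, +0·0.00416667° lat → SW at lon -3.05°, lat 21.4583°.
Cell spans 0.00833333° lon × 0.00416667° lat.
south 21.45833° N, north 21.46250° N.

21.45833° N, 21.46250° N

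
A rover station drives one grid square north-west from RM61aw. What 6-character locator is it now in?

Longitude subsquare a = 0; −1 → -1, wraps to 23 = x, carry into square.
Longitude square 6; −1 → 5.
Latitude subsquare w = 22; +1 → 23 = x.

RM51xx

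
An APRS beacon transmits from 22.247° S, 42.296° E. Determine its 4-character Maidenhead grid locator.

LG17

Add 180° to longitude and 90° to latitude: 222.30, 67.75.
Field: lon ⌊222.30/20⌋ = 11 → L; lat ⌊67.75/10⌋ = 6 → G.
Square: lon ⌊2.30/2⌋ = 1; lat ⌊7.75/1⌋ = 7.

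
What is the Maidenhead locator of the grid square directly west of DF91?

Longitude square 9; −1 → 8.
The latitude characters are unchanged.

DF81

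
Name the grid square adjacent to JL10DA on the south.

Latitude subsquare a = 0; −1 → -1, wraps to 23 = x, carry into square.
Latitude square 0; −1 → -1, wraps to 9, carry into field.
Latitude field L = 11; −1 → 10 = K.
The longitude characters are unchanged.

JK19dx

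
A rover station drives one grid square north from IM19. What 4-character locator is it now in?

IN10

Latitude square 9; +1 → 10, wraps to 0, carry into field.
Latitude field M = 12; +1 → 13 = N.
The longitude characters are unchanged.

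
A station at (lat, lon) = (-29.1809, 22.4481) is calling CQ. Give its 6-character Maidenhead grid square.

KG10ft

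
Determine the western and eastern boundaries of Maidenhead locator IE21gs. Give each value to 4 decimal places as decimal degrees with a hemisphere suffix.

Field I=8, E=4: +8·20° lon, +4·10° lat → SW at lon -20°, lat -50°.
Square 2, 1: +2·2° lon, +1·1° lat → SW at lon -16°, lat -49°.
Subsquare g=6, s=18: +6·0.0833333° lon, +18·0.0416667° lat → SW at lon -15.5°, lat -48.25°.
Cell spans 0.0833333° lon × 0.0416667° lat.
west 15.5000° W, east 15.4167° W.

15.5000° W, 15.4167° W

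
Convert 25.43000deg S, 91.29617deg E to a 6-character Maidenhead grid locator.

NG54pn

Add 180° to longitude and 90° to latitude: 271.2962, 64.5700.
Field (20°×10°, letters A–R): lon ⌊271.2962/20⌋ = 13 → N; lat ⌊64.5700/10⌋ = 6 → G.
Square (2°×1°, digits 0–9): lon ⌊11.2962/2⌋ = 5; lat ⌊4.5700/1⌋ = 4.
Subsquare (5′×2.5′, letters a–x): lon ⌊1.2962/0.0833333⌋ = 15 → p; lat ⌊0.5700/0.0416667⌋ = 13 → n.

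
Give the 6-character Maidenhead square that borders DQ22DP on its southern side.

Latitude subsquare p = 15; −1 → 14 = o.
The longitude characters are unchanged.

DQ22do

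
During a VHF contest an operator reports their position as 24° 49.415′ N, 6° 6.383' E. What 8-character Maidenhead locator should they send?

Add 180° to longitude and 90° to latitude: 186.10638, 114.82358.
Field: lon ⌊186.10638/20⌋ = 9 → J; lat ⌊114.82358/10⌋ = 11 → L.
Square: lon ⌊6.10638/2⌋ = 3; lat ⌊4.82358/1⌋ = 4.
Subsquare: lon ⌊0.10638/0.0833333⌋ = 1 → b; lat ⌊0.82358/0.0416667⌋ = 19 → t.
Extended square: lon ⌊0.02305/0.00833333⌋ = 2; lat ⌊0.03192/0.00416667⌋ = 7.

JL34bt27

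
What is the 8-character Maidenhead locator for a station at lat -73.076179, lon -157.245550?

BB16jw01

Shift to the Maidenhead origin (180°W, 90°S): lon 22.75445, lat 16.92382.
Field: lon ⌊22.75445/20⌋ = 1 → B; lat ⌊16.92382/10⌋ = 1 → B.
Square: lon ⌊2.75445/2⌋ = 1; lat ⌊6.92382/1⌋ = 6.
Subsquare: lon ⌊0.75445/0.0833333⌋ = 9 → j; lat ⌊0.92382/0.0416667⌋ = 22 → w.
Extended square: lon ⌊0.00445/0.00833333⌋ = 0; lat ⌊0.00715/0.00416667⌋ = 1.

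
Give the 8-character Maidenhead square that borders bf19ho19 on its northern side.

BF19hp10

Latitude extended square 9; +1 → 10, wraps to 0, carry into subsquare.
Latitude subsquare o = 14; +1 → 15 = p.
The longitude characters are unchanged.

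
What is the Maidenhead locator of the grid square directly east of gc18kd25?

GC18kd35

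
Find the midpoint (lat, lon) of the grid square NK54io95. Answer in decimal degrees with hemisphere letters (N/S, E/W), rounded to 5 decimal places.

14.60625° N, 90.74583° E

Field N=13, K=10: +13·20° lon, +10·10° lat → SW at lon 80°, lat 10°.
Square 5, 4: +5·2° lon, +4·1° lat → SW at lon 90°, lat 14°.
Subsquare i=8, o=14: +8·0.0833333° lon, +14·0.0416667° lat → SW at lon 90.6667°, lat 14.5833°.
Extended square 9, 5: +9·0.00833333° lon, +5·0.00416667° lat → SW at lon 90.7417°, lat 14.6042°.
Cell spans 0.00833333° lon × 0.00416667° lat. Centre is SW corner plus half of each.
latitude 14.60625° N, longitude 90.74583° E.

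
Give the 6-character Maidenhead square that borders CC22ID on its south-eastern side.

CC22jc

Longitude subsquare i = 8; +1 → 9 = j.
Latitude subsquare d = 3; −1 → 2 = c.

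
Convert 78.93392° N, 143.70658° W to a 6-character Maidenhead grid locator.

BQ88dw

Shift to the Maidenhead origin (180°W, 90°S): lon 36.2934, lat 168.9339.
Field (20°×10°, letters A–R): 36.2934/20 → 1 → B, 168.9339/10 → 16 → Q; chars BQ.
Square (2°×1°, digits 0–9): 16.2934/2 → 8, 8.9339/1 → 8; chars 88.
Subsquare (5′×2.5′, letters a–x): 0.2934/0.0833333 → 3 → d, 0.9339/0.0416667 → 22 → w; chars dw.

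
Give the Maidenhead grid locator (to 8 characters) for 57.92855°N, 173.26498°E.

Shift to the Maidenhead origin (180°W, 90°S): lon 353.26498, lat 147.92855.
Field (20°×10°, letters A–R): lon ⌊353.26498/20⌋ = 17 → R; lat ⌊147.92855/10⌋ = 14 → O.
Square (2°×1°, digits 0–9): lon ⌊13.26498/2⌋ = 6; lat ⌊7.92855/1⌋ = 7.
Subsquare (5′×2.5′, letters a–x): lon ⌊1.26498/0.0833333⌋ = 15 → p; lat ⌊0.92855/0.0416667⌋ = 22 → w.
Extended square (30″×15″, digits 0–9): lon ⌊0.01498/0.00833333⌋ = 1; lat ⌊0.01188/0.00416667⌋ = 2.

RO67pw12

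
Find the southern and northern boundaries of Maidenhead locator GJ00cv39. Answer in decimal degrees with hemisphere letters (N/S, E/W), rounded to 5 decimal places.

0.91250° N, 0.91667° N

Field G=6, J=9: +6·20° lon, +9·10° lat → SW at lon -60°, lat 0°.
Square 0, 0: +0·2° lon, +0·1° lat → SW at lon -60°, lat 0°.
Subsquare c=2, v=21: +2·0.0833333° lon, +21·0.0416667° lat → SW at lon -59.8333°, lat 0.875°.
Extended square 3, 9: +3·0.00833333° lon, +9·0.00416667° lat → SW at lon -59.8083°, lat 0.9125°.
Cell spans 0.00833333° lon × 0.00416667° lat.
south 0.91250° N, north 0.91667° N.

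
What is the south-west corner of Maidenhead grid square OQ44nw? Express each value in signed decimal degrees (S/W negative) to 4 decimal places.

74.9167, 109.0833

Field O=14, Q=16: +14·20° lon, +16·10° lat → SW at lon 100°, lat 70°.
Square 4, 4: +4·2° lon, +4·1° lat → SW at lon 108°, lat 74°.
Subsquare n=13, w=22: +13·0.0833333° lon, +22·0.0416667° lat → SW at lon 109.083°, lat 74.9167°.
latitude 74.9167, longitude 109.0833.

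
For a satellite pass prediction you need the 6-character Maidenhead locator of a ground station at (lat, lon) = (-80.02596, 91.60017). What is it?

NA59tx

Add 180° to longitude and 90° to latitude: 271.6002, 9.9740.
Field (20°×10°, letters A–R): 271.6002/20 → 13 → N, 9.9740/10 → 0 → A; chars NA.
Square (2°×1°, digits 0–9): 11.6002/2 → 5, 9.9740/1 → 9; chars 59.
Subsquare (5′×2.5′, letters a–x): 1.6002/0.0833333 → 19 → t, 0.9740/0.0416667 → 23 → x; chars tx.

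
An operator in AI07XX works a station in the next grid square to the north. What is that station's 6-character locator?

Latitude subsquare x = 23; +1 → 24, wraps to 0 = a, carry into square.
Latitude square 7; +1 → 8.
The longitude characters are unchanged.

AI08xa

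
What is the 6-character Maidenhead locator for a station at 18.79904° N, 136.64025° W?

CK18qt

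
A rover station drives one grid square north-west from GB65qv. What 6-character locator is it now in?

Longitude subsquare q = 16; −1 → 15 = p.
Latitude subsquare v = 21; +1 → 22 = w.

GB65pw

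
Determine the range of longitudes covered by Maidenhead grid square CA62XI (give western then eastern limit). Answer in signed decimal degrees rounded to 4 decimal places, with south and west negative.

Field C=2, A=0: +2·20° lon, +0·10° lat → SW at lon -140°, lat -90°.
Square 6, 2: +6·2° lon, +2·1° lat → SW at lon -128°, lat -88°.
Subsquare x=23, i=8: +23·0.0833333° lon, +8·0.0416667° lat → SW at lon -126.083°, lat -87.6667°.
Cell spans 0.0833333° lon × 0.0416667° lat.
west -126.0833, east -126.0000.

-126.0833, -126.0000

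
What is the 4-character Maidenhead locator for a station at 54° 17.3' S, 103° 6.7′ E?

OD15

Shift to the Maidenhead origin (180°W, 90°S): lon 283.11, lat 35.71.
Field: 283.11/20 → 14 → O, 35.71/10 → 3 → D; chars OD.
Square: 3.11/2 → 1, 5.71/1 → 5; chars 15.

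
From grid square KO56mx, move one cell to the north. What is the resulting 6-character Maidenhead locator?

Latitude subsquare x = 23; +1 → 24, wraps to 0 = a, carry into square.
Latitude square 6; +1 → 7.
The longitude characters are unchanged.

KO57ma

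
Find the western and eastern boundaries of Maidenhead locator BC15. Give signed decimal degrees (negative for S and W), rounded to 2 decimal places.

Field B=1, C=2: +1·20° lon, +2·10° lat → SW at lon -160°, lat -70°.
Square 1, 5: +1·2° lon, +5·1° lat → SW at lon -158°, lat -65°.
Cell spans 2° lon × 1° lat.
west -158.00, east -156.00.

-158.00, -156.00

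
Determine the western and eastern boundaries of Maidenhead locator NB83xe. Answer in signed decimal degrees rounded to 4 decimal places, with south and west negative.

Field N=13, B=1: +13·20° lon, +1·10° lat → SW at lon 80°, lat -80°.
Square 8, 3: +8·2° lon, +3·1° lat → SW at lon 96°, lat -77°.
Subsquare x=23, e=4: +23·0.0833333° lon, +4·0.0416667° lat → SW at lon 97.9167°, lat -76.8333°.
Cell spans 0.0833333° lon × 0.0416667° lat.
west 97.9167, east 98.0000.

97.9167, 98.0000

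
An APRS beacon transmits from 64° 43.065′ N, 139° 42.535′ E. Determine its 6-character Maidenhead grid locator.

PP94ur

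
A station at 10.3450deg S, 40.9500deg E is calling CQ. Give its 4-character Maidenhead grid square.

Add 180° to longitude and 90° to latitude: 220.95, 79.66.
Field: 220.95/20 → 11 → L, 79.66/10 → 7 → H; chars LH.
Square: 0.95/2 → 0, 9.66/1 → 9; chars 09.

LH09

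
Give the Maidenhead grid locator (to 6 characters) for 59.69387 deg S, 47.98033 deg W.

Shift to the Maidenhead origin (180°W, 90°S): lon 132.0197, lat 30.3061.
Field: 132.0197/20 → 6 → G, 30.3061/10 → 3 → D; chars GD.
Square: 12.0197/2 → 6, 0.3061/1 → 0; chars 60.
Subsquare: 0.0197/0.0833333 → 0 → a, 0.3061/0.0416667 → 7 → h; chars ah.

GD60ah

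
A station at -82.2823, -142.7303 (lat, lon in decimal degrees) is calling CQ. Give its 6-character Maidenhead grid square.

BA87pr

Offset from 180°W / 90°S: lon 37.2697°, lat 7.7177°.
Field: lon ⌊37.2697/20⌋ = 1 → B; lat ⌊7.7177/10⌋ = 0 → A.
Square: lon ⌊17.2697/2⌋ = 8; lat ⌊7.7177/1⌋ = 7.
Subsquare: lon ⌊1.2697/0.0833333⌋ = 15 → p; lat ⌊0.7177/0.0416667⌋ = 17 → r.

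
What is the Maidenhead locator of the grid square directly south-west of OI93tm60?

Longitude extended square 6; −1 → 5.
Latitude extended square 0; −1 → -1, wraps to 9, carry into subsquare.
Latitude subsquare m = 12; −1 → 11 = l.

OI93tl59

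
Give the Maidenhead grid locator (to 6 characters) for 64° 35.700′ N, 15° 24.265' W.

Offset from 180°W / 90°S: lon 164.5956°, lat 154.5950°.
Field (20°×10°, letters A–R): lon ⌊164.5956/20⌋ = 8 → I; lat ⌊154.5950/10⌋ = 15 → P.
Square (2°×1°, digits 0–9): lon ⌊4.5956/2⌋ = 2; lat ⌊4.5950/1⌋ = 4.
Subsquare (5′×2.5′, letters a–x): lon ⌊0.5956/0.0833333⌋ = 7 → h; lat ⌊0.5950/0.0416667⌋ = 14 → o.

IP24ho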